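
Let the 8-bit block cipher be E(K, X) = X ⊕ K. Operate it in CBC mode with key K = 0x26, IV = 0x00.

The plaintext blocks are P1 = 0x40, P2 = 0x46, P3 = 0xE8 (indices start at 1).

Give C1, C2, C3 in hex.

CBC encryption: C_i = E(K, P_i ⊕ C_{i−1}), with C_{0} = IV.
C1: P1 ⊕ 0x00 = 0x40; E(K, 0x40) = 0x66.
C2: P2 ⊕ 0x66 = 0x20; E(K, 0x20) = 0x06.
C3: P3 ⊕ 0x06 = 0xEE; E(K, 0xEE) = 0xC8.

C1 = 0x66, C2 = 0x06, C3 = 0xC8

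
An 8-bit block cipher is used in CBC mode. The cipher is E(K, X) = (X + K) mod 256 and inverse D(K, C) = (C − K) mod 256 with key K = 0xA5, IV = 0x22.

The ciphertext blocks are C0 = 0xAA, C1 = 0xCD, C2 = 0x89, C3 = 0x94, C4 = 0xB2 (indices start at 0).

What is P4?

CBC decryption: P_i = D(K, C_i) ⊕ C_{i−1}, with C_{−1} = IV.
P4: D(K, 0xB2) = 0x0D; 0x0D ⊕ 0x94 = 0x99.

P4 = 0x99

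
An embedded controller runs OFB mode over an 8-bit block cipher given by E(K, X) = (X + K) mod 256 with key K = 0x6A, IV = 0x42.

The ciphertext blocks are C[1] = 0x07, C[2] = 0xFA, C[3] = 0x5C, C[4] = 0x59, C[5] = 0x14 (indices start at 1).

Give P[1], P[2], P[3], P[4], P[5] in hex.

OFB decryption: S_i = E(K, S_{i−1}) with S_{0} = IV; P_i = C_i ⊕ S_i.
P[1]: S = E(K, 0x42) = 0xAC; 0x07 ⊕ 0xAC = 0xAB.
P[2]: S = E(K, 0xAC) = 0x16; 0xFA ⊕ 0x16 = 0xEC.
P[3]: S = E(K, 0x16) = 0x80; 0x5C ⊕ 0x80 = 0xDC.
P[4]: S = E(K, 0x80) = 0xEA; 0x59 ⊕ 0xEA = 0xB3.
P[5]: S = E(K, 0xEA) = 0x54; 0x14 ⊕ 0x54 = 0x40.

P[1] = 0xAB, P[2] = 0xEC, P[3] = 0xDC, P[4] = 0xB3, P[5] = 0x40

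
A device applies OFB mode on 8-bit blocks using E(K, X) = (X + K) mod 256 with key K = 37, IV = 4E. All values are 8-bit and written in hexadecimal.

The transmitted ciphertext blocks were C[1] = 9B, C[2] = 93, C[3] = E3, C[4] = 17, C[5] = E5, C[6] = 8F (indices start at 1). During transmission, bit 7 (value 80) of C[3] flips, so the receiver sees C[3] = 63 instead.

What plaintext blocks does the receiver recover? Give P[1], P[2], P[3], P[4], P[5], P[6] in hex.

P[1] = 1E, P[2] = 2F, P[3] = 90, P[4] = 3D, P[5] = 84, P[6] = 17

OFB decryption: S_i = E(K, S_{i−1}) with S_{0} = IV; P_i = C_i ⊕ S_i.
Only C[3] changed, to 63. In OFB, a change in C_i flips the same bit in P_i only; the keystream is unaffected. Decrypting the received ciphertext:
P[1]: S = E(K, 4E) = 85; 9B ⊕ 85 = 1E.
P[2]: S = E(K, 85) = BC; 93 ⊕ BC = 2F.
P[3]: S = E(K, BC) = F3; 63 ⊕ F3 = 90.
P[4]: S = E(K, F3) = 2A; 17 ⊕ 2A = 3D.
P[5]: S = E(K, 2A) = 61; E5 ⊕ 61 = 84.
P[6]: S = E(K, 61) = 98; 8F ⊕ 98 = 17.
Blocks that differ from the original plaintext: P[3].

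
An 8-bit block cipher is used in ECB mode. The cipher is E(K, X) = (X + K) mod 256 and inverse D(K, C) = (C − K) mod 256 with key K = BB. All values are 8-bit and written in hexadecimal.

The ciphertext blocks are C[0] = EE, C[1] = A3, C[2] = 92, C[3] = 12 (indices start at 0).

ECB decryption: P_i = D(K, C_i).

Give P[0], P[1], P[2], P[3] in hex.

P[0] = 33, P[1] = E8, P[2] = D7, P[3] = 57

P[0]: D(K, EE) = 33.
P[1]: D(K, A3) = E8.
P[2]: D(K, 92) = D7.
P[3]: D(K, 12) = 57.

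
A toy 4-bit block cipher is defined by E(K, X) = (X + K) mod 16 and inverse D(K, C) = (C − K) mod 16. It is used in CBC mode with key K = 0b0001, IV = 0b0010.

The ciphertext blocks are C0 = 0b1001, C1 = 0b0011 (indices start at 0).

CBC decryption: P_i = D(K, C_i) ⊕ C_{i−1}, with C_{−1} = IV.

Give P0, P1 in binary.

P0: D(K, 0b1001) = 0b1000; 0b1000 ⊕ 0b0010 = 0b1010.
P1: D(K, 0b0011) = 0b0010; 0b0010 ⊕ 0b1001 = 0b1011.

P0 = 0b1010, P1 = 0b1011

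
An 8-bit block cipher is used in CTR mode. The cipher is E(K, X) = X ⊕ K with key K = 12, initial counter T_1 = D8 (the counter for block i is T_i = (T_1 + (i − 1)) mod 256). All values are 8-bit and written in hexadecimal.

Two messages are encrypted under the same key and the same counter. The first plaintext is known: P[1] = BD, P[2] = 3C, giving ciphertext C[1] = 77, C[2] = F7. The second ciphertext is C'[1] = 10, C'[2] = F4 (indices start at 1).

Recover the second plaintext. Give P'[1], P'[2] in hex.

P'[1] = DA, P'[2] = 3F

In CTR with a reused counter, both messages share the same keystream S_i, so C_i ⊕ C'_i = P_i ⊕ P'_i and thus P'_i = P_i ⊕ C_i ⊕ C'_i.
P'[1]: BD ⊕ 77 ⊕ 10 = DA.
P'[2]: 3C ⊕ F7 ⊕ F4 = 3F.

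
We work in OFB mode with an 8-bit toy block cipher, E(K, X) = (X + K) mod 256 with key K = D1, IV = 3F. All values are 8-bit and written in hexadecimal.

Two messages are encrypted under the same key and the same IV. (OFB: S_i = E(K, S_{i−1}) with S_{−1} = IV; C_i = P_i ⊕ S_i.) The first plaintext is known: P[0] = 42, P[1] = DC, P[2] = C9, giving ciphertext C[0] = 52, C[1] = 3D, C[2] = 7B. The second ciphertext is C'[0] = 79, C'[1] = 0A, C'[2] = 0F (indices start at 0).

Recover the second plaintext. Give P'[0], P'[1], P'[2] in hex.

In OFB with a reused IV, both messages share the same keystream S_i, so C_i ⊕ C'_i = P_i ⊕ P'_i and thus P'_i = P_i ⊕ C_i ⊕ C'_i.
P'[0]: 42 ⊕ 52 ⊕ 79 = 69.
P'[1]: DC ⊕ 3D ⊕ 0A = EB.
P'[2]: C9 ⊕ 7B ⊕ 0F = BD.

P'[0] = 69, P'[1] = EB, P'[2] = BD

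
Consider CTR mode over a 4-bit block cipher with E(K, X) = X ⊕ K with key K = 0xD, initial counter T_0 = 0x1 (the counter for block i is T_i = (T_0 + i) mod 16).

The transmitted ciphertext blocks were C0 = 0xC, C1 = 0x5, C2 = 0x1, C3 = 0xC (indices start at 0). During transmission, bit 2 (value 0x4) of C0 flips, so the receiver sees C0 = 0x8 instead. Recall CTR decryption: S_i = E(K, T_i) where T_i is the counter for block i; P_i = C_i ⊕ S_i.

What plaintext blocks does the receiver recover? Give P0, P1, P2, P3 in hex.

P0 = 0x4, P1 = 0xA, P2 = 0xF, P3 = 0x5

Only C0 changed, to 0x8. In CTR, a change in C_i flips the same bit in P_i only; the keystream is unaffected. Decrypting the received ciphertext:
P0: T = 0x1, S = E(K, T) = 0xC; 0x8 ⊕ 0xC = 0x4.
P1: T = 0x2, S = E(K, T) = 0xF; 0x5 ⊕ 0xF = 0xA.
P2: T = 0x3, S = E(K, T) = 0xE; 0x1 ⊕ 0xE = 0xF.
P3: T = 0x4, S = E(K, T) = 0x9; 0xC ⊕ 0x9 = 0x5.
Blocks that differ from the original plaintext: P0.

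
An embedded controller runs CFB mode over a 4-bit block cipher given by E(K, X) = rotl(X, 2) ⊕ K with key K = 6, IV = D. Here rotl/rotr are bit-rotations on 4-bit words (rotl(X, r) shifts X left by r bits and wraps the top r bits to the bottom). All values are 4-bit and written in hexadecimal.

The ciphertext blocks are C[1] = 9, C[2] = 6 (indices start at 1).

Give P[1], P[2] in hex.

P[1] = 8, P[2] = 6

CFB decryption: P_i = C_i ⊕ E(K, C_{i−1}), with C_{0} = IV.
P[1]: E(K, D) = 1; 9 ⊕ 1 = 8.
P[2]: E(K, 9) = 0; 6 ⊕ 0 = 6.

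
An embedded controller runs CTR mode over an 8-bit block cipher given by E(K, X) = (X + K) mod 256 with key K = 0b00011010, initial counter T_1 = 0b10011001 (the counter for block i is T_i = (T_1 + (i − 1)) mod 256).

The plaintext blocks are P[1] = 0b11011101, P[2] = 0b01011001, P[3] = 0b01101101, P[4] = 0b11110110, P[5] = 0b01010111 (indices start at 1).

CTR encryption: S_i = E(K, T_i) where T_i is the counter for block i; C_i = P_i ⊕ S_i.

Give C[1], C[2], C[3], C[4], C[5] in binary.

C[1] = 0b01101110, C[2] = 0b11101101, C[3] = 0b11011000, C[4] = 0b01000000, C[5] = 0b11100000

C[1]: T = 0b10011001, S = E(K, T) = 0b10110011; 0b11011101 ⊕ 0b10110011 = 0b01101110.
C[2]: T = 0b10011010, S = E(K, T) = 0b10110100; 0b01011001 ⊕ 0b10110100 = 0b11101101.
C[3]: T = 0b10011011, S = E(K, T) = 0b10110101; 0b01101101 ⊕ 0b10110101 = 0b11011000.
C[4]: T = 0b10011100, S = E(K, T) = 0b10110110; 0b11110110 ⊕ 0b10110110 = 0b01000000.
C[5]: T = 0b10011101, S = E(K, T) = 0b10110111; 0b01010111 ⊕ 0b10110111 = 0b11100000.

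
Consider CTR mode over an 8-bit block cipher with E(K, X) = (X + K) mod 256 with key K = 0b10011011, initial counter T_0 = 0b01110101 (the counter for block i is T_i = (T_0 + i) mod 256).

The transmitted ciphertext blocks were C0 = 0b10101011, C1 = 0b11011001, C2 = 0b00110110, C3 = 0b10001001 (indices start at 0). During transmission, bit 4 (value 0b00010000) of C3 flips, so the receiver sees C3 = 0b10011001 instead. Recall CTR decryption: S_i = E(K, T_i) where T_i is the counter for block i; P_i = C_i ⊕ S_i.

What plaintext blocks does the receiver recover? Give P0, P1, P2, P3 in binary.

Only C3 changed, to 0b10011001. In CTR, a change in C_i flips the same bit in P_i only; the keystream is unaffected. Decrypting the received ciphertext:
P0: T = 0b01110101, S = E(K, T) = 0b00010000; 0b10101011 ⊕ 0b00010000 = 0b10111011.
P1: T = 0b01110110, S = E(K, T) = 0b00010001; 0b11011001 ⊕ 0b00010001 = 0b11001000.
P2: T = 0b01110111, S = E(K, T) = 0b00010010; 0b00110110 ⊕ 0b00010010 = 0b00100100.
P3: T = 0b01111000, S = E(K, T) = 0b00010011; 0b10011001 ⊕ 0b00010011 = 0b10001010.
Blocks that differ from the original plaintext: P3.

P0 = 0b10111011, P1 = 0b11001000, P2 = 0b00100100, P3 = 0b10001010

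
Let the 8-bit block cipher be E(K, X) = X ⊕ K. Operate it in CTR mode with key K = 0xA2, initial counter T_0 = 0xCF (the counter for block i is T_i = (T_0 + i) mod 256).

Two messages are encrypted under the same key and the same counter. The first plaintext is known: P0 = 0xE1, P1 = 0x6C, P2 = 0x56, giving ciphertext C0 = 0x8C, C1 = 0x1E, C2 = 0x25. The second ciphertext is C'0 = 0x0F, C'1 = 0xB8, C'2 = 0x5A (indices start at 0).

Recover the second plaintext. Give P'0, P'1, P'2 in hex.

In CTR with a reused counter, both messages share the same keystream S_i, so C_i ⊕ C'_i = P_i ⊕ P'_i and thus P'_i = P_i ⊕ C_i ⊕ C'_i.
P'0: 0xE1 ⊕ 0x8C ⊕ 0x0F = 0x62.
P'1: 0x6C ⊕ 0x1E ⊕ 0xB8 = 0xCA.
P'2: 0x56 ⊕ 0x25 ⊕ 0x5A = 0x29.

P'0 = 0x62, P'1 = 0xCA, P'2 = 0x29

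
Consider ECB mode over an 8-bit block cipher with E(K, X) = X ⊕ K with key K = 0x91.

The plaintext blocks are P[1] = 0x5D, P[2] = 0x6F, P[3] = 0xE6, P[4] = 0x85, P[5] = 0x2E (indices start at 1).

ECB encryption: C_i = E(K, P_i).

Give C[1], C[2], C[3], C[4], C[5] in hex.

C[1] = 0xCC, C[2] = 0xFE, C[3] = 0x77, C[4] = 0x14, C[5] = 0xBF

C[1]: E(K, 0x5D) = 0xCC.
C[2]: E(K, 0x6F) = 0xFE.
C[3]: E(K, 0xE6) = 0x77.
C[4]: E(K, 0x85) = 0x14.
C[5]: E(K, 0x2E) = 0xBF.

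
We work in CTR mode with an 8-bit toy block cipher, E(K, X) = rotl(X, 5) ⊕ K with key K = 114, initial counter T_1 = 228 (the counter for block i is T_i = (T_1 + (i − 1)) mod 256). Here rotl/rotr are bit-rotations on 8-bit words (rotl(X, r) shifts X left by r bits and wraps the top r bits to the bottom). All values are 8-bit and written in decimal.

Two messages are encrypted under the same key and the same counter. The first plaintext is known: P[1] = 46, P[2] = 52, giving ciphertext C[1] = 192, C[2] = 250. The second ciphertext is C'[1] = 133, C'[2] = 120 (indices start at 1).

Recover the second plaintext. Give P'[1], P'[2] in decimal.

P'[1] = 107, P'[2] = 182

In CTR with a reused counter, both messages share the same keystream S_i, so C_i ⊕ C'_i = P_i ⊕ P'_i and thus P'_i = P_i ⊕ C_i ⊕ C'_i.
P'[1]: 46 ⊕ 192 ⊕ 133 = 107.
P'[2]: 52 ⊕ 250 ⊕ 120 = 182.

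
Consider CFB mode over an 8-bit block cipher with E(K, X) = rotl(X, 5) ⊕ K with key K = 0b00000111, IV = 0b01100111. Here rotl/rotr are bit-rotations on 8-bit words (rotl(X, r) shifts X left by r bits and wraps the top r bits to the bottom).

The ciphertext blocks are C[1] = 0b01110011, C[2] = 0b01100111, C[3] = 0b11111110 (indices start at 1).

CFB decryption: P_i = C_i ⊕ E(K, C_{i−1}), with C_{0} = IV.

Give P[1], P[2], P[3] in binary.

P[1]: E(K, 0b01100111) = 0b11101011; 0b01110011 ⊕ 0b11101011 = 0b10011000.
P[2]: E(K, 0b01110011) = 0b01101001; 0b01100111 ⊕ 0b01101001 = 0b00001110.
P[3]: E(K, 0b01100111) = 0b11101011; 0b11111110 ⊕ 0b11101011 = 0b00010101.

P[1] = 0b10011000, P[2] = 0b00001110, P[3] = 0b00010101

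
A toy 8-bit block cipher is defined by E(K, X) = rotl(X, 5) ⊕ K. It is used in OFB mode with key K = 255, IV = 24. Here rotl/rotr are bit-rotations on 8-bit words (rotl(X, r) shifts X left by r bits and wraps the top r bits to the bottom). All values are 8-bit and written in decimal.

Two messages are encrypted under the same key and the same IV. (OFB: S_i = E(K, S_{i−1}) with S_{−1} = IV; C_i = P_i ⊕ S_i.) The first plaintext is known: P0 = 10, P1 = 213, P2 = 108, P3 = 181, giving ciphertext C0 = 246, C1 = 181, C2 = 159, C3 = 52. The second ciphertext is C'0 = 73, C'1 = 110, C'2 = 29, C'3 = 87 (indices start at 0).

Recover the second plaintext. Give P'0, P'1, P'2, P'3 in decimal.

P'0 = 181, P'1 = 14, P'2 = 238, P'3 = 214

In OFB with a reused IV, both messages share the same keystream S_i, so C_i ⊕ C'_i = P_i ⊕ P'_i and thus P'_i = P_i ⊕ C_i ⊕ C'_i.
P'0: 10 ⊕ 246 ⊕ 73 = 181.
P'1: 213 ⊕ 181 ⊕ 110 = 14.
P'2: 108 ⊕ 159 ⊕ 29 = 238.
P'3: 181 ⊕ 52 ⊕ 87 = 214.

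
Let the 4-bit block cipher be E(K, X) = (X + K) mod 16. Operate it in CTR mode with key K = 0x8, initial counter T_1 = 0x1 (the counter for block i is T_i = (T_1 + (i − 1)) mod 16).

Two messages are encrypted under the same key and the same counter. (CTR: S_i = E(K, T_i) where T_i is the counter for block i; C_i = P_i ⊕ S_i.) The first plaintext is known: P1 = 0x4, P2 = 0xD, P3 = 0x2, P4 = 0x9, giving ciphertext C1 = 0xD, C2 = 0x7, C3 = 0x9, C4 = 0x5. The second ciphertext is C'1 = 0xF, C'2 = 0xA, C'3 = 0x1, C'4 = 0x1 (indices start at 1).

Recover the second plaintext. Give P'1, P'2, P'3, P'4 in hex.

In CTR with a reused counter, both messages share the same keystream S_i, so C_i ⊕ C'_i = P_i ⊕ P'_i and thus P'_i = P_i ⊕ C_i ⊕ C'_i.
P'1: 0x4 ⊕ 0xD ⊕ 0xF = 0x6.
P'2: 0xD ⊕ 0x7 ⊕ 0xA = 0x0.
P'3: 0x2 ⊕ 0x9 ⊕ 0x1 = 0xA.
P'4: 0x9 ⊕ 0x5 ⊕ 0x1 = 0xD.

P'1 = 0x6, P'2 = 0x0, P'3 = 0xA, P'4 = 0xD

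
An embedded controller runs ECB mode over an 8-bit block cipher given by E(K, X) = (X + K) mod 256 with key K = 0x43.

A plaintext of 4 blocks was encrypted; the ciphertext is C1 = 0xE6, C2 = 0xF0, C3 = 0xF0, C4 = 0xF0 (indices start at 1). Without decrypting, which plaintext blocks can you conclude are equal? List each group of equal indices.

ECB encrypts each block independently with the same key, so equal ciphertext blocks imply equal plaintext blocks.
C2 = C3 = C4 = 0xF0, so P2 = P3 = P4.

P2 = P3 = P4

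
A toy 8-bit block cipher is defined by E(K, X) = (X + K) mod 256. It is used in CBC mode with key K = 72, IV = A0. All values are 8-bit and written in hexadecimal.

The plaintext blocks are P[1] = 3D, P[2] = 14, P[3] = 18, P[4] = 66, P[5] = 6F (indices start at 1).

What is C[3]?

C[3] = 07

CBC encryption: C_i = E(K, P_i ⊕ C_{i−1}), with C_{0} = IV.
C[1]: P[1] ⊕ A0 = 9D; E(K, 9D) = 0F.
C[2]: P[2] ⊕ 0F = 1B; E(K, 1B) = 8D.
C[3]: P[3] ⊕ 8D = 95; E(K, 95) = 07.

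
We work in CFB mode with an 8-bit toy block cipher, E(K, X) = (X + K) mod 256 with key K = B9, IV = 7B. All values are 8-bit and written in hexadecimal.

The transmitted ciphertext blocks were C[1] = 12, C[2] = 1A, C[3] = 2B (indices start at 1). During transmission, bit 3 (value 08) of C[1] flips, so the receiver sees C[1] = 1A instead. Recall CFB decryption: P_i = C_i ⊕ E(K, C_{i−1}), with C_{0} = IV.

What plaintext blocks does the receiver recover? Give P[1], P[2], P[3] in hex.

Only C[1] changed, to 1A. In CFB, a change in C_i flips the same bit in P_i and garbles P_{i+1}. Decrypting the received ciphertext:
P[1]: E(K, 7B) = 34; 1A ⊕ 34 = 2E.
P[2]: E(K, 1A) = D3; 1A ⊕ D3 = C9.
P[3]: E(K, 1A) = D3; 2B ⊕ D3 = F8.
Blocks that differ from the original plaintext: P[1], P[2].

P[1] = 2E, P[2] = C9, P[3] = F8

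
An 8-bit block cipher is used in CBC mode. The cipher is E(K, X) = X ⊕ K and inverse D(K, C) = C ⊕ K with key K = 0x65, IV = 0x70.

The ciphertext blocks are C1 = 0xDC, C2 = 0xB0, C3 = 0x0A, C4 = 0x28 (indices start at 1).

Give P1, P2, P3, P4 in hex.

CBC decryption: P_i = D(K, C_i) ⊕ C_{i−1}, with C_{0} = IV.
P1: D(K, 0xDC) = 0xB9; 0xB9 ⊕ 0x70 = 0xC9.
P2: D(K, 0xB0) = 0xD5; 0xD5 ⊕ 0xDC = 0x09.
P3: D(K, 0x0A) = 0x6F; 0x6F ⊕ 0xB0 = 0xDF.
P4: D(K, 0x28) = 0x4D; 0x4D ⊕ 0x0A = 0x47.

P1 = 0xC9, P2 = 0x09, P3 = 0xDF, P4 = 0x47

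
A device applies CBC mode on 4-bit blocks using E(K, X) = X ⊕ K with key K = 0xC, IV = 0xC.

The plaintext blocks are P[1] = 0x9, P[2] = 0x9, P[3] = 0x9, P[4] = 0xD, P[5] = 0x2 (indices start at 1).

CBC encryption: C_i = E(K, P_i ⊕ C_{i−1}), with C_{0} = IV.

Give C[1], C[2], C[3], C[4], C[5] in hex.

C[1]: P[1] ⊕ 0xC = 0x5; E(K, 0x5) = 0x9.
C[2]: P[2] ⊕ 0x9 = 0x0; E(K, 0x0) = 0xC.
C[3]: P[3] ⊕ 0xC = 0x5; E(K, 0x5) = 0x9.
C[4]: P[4] ⊕ 0x9 = 0x4; E(K, 0x4) = 0x8.
C[5]: P[5] ⊕ 0x8 = 0xA; E(K, 0xA) = 0x6.

C[1] = 0x9, C[2] = 0xC, C[3] = 0x9, C[4] = 0x8, C[5] = 0x6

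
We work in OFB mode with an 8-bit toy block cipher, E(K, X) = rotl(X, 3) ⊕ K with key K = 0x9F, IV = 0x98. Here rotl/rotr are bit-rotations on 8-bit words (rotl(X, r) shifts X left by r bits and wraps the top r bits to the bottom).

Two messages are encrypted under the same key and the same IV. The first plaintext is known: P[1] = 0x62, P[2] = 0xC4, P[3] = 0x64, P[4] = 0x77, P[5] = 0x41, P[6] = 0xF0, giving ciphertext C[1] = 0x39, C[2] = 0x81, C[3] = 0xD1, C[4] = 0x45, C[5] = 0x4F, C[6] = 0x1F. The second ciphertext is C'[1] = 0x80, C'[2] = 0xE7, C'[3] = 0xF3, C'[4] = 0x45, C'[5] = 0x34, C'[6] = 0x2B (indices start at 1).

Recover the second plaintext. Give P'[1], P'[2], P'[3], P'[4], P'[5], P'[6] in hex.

P'[1] = 0xDB, P'[2] = 0xA2, P'[3] = 0x46, P'[4] = 0x77, P'[5] = 0x3A, P'[6] = 0xC4

In OFB with a reused IV, both messages share the same keystream S_i, so C_i ⊕ C'_i = P_i ⊕ P'_i and thus P'_i = P_i ⊕ C_i ⊕ C'_i.
P'[1]: 0x62 ⊕ 0x39 ⊕ 0x80 = 0xDB.
P'[2]: 0xC4 ⊕ 0x81 ⊕ 0xE7 = 0xA2.
P'[3]: 0x64 ⊕ 0xD1 ⊕ 0xF3 = 0x46.
P'[4]: 0x77 ⊕ 0x45 ⊕ 0x45 = 0x77.
P'[5]: 0x41 ⊕ 0x4F ⊕ 0x34 = 0x3A.
P'[6]: 0xF0 ⊕ 0x1F ⊕ 0x2B = 0xC4.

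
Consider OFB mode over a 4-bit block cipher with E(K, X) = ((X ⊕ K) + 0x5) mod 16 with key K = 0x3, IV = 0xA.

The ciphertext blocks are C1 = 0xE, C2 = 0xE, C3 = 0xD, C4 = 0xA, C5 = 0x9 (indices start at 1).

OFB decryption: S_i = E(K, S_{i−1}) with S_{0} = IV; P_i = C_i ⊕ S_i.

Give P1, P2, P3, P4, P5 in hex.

P1: S = E(K, 0xA) = 0xE; 0xE ⊕ 0xE = 0x0.
P2: S = E(K, 0xE) = 0x2; 0xE ⊕ 0x2 = 0xC.
P3: S = E(K, 0x2) = 0x6; 0xD ⊕ 0x6 = 0xB.
P4: S = E(K, 0x6) = 0xA; 0xA ⊕ 0xA = 0x0.
P5: S = E(K, 0xA) = 0xE; 0x9 ⊕ 0xE = 0x7.

P1 = 0x0, P2 = 0xC, P3 = 0xB, P4 = 0x0, P5 = 0x7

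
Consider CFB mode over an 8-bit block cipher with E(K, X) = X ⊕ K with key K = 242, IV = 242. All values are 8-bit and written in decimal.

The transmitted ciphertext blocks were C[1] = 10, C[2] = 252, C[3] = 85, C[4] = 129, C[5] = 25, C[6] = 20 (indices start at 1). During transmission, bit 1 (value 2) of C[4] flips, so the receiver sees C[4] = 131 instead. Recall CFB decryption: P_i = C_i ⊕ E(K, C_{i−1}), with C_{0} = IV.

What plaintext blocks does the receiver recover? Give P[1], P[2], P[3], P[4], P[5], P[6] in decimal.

P[1] = 10, P[2] = 4, P[3] = 91, P[4] = 36, P[5] = 104, P[6] = 255

Only C[4] changed, to 131. In CFB, a change in C_i flips the same bit in P_i and garbles P_{i+1}. Decrypting the received ciphertext:
P[1]: E(K, 242) = 0; 10 ⊕ 0 = 10.
P[2]: E(K, 10) = 248; 252 ⊕ 248 = 4.
P[3]: E(K, 252) = 14; 85 ⊕ 14 = 91.
P[4]: E(K, 85) = 167; 131 ⊕ 167 = 36.
P[5]: E(K, 131) = 113; 25 ⊕ 113 = 104.
P[6]: E(K, 25) = 235; 20 ⊕ 235 = 255.
Blocks that differ from the original plaintext: P[4], P[5].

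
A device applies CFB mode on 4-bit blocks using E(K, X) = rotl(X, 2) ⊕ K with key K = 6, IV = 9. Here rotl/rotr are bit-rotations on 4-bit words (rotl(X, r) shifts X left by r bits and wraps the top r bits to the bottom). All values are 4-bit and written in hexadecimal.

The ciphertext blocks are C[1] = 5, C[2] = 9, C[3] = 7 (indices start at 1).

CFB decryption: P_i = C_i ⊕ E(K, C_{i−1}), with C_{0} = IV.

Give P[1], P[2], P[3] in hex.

P[1] = 5, P[2] = A, P[3] = 7

P[1]: E(K, 9) = 0; 5 ⊕ 0 = 5.
P[2]: E(K, 5) = 3; 9 ⊕ 3 = A.
P[3]: E(K, 9) = 0; 7 ⊕ 0 = 7.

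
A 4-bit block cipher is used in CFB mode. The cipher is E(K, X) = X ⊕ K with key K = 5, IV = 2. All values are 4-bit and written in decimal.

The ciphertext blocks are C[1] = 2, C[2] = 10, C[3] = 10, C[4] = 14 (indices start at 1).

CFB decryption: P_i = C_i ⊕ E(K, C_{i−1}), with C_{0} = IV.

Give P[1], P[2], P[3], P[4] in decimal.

P[1]: E(K, 2) = 7; 2 ⊕ 7 = 5.
P[2]: E(K, 2) = 7; 10 ⊕ 7 = 13.
P[3]: E(K, 10) = 15; 10 ⊕ 15 = 5.
P[4]: E(K, 10) = 15; 14 ⊕ 15 = 1.

P[1] = 5, P[2] = 13, P[3] = 5, P[4] = 1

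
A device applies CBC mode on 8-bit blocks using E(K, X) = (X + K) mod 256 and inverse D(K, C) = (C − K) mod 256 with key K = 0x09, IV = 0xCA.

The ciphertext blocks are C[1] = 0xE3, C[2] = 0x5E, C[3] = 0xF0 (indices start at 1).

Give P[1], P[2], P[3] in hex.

P[1] = 0x10, P[2] = 0xB6, P[3] = 0xB9

CBC decryption: P_i = D(K, C_i) ⊕ C_{i−1}, with C_{0} = IV.
P[1]: D(K, 0xE3) = 0xDA; 0xDA ⊕ 0xCA = 0x10.
P[2]: D(K, 0x5E) = 0x55; 0x55 ⊕ 0xE3 = 0xB6.
P[3]: D(K, 0xF0) = 0xE7; 0xE7 ⊕ 0x5E = 0xB9.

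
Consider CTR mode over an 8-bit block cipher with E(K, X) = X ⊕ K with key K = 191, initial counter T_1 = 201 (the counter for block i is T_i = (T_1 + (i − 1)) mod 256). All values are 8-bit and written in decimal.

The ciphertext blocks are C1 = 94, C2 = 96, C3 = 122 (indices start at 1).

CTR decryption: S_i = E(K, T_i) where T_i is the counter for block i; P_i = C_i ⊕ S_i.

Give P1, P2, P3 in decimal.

P1: T = 201, S = E(K, T) = 118; 94 ⊕ 118 = 40.
P2: T = 202, S = E(K, T) = 117; 96 ⊕ 117 = 21.
P3: T = 203, S = E(K, T) = 116; 122 ⊕ 116 = 14.

P1 = 40, P2 = 21, P3 = 14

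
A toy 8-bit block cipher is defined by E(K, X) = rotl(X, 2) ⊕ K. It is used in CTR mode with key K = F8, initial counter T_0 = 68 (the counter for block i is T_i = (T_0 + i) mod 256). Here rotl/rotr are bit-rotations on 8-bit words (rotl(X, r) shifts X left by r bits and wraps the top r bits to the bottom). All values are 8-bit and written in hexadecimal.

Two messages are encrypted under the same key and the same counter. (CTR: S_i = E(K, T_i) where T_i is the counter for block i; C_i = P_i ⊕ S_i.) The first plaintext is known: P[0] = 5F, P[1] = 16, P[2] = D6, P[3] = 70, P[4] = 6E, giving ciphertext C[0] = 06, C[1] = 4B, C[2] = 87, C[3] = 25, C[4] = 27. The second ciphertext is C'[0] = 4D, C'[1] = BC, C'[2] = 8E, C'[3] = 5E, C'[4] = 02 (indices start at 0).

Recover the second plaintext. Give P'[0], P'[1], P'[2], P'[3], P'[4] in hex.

P'[0] = 14, P'[1] = E1, P'[2] = DF, P'[3] = 0B, P'[4] = 4B

In CTR with a reused counter, both messages share the same keystream S_i, so C_i ⊕ C'_i = P_i ⊕ P'_i and thus P'_i = P_i ⊕ C_i ⊕ C'_i.
P'[0]: 5F ⊕ 06 ⊕ 4D = 14.
P'[1]: 16 ⊕ 4B ⊕ BC = E1.
P'[2]: D6 ⊕ 87 ⊕ 8E = DF.
P'[3]: 70 ⊕ 25 ⊕ 5E = 0B.
P'[4]: 6E ⊕ 27 ⊕ 02 = 4B.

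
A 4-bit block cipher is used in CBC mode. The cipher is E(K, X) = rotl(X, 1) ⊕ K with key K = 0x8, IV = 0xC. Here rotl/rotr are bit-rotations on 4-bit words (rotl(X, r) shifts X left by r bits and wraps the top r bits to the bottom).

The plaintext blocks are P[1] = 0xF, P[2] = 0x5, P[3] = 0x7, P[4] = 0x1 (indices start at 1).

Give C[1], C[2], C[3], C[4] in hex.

C[1] = 0xE, C[2] = 0xF, C[3] = 0x9, C[4] = 0x9

CBC encryption: C_i = E(K, P_i ⊕ C_{i−1}), with C_{0} = IV.
C[1]: P[1] ⊕ 0xC = 0x3; E(K, 0x3) = 0xE.
C[2]: P[2] ⊕ 0xE = 0xB; E(K, 0xB) = 0xF.
C[3]: P[3] ⊕ 0xF = 0x8; E(K, 0x8) = 0x9.
C[4]: P[4] ⊕ 0x9 = 0x8; E(K, 0x8) = 0x9.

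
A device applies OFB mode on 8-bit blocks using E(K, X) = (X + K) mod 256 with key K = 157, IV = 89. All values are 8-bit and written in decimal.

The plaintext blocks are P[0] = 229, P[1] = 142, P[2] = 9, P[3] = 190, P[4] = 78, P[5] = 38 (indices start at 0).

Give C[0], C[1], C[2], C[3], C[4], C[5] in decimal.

C[0] = 19, C[1] = 29, C[2] = 57, C[3] = 115, C[4] = 36, C[5] = 33

OFB encryption: S_i = E(K, S_{i−1}) with S_{−1} = IV; C_i = P_i ⊕ S_i.
C[0]: S = E(K, 89) = 246; 229 ⊕ 246 = 19.
C[1]: S = E(K, 246) = 147; 142 ⊕ 147 = 29.
C[2]: S = E(K, 147) = 48; 9 ⊕ 48 = 57.
C[3]: S = E(K, 48) = 205; 190 ⊕ 205 = 115.
C[4]: S = E(K, 205) = 106; 78 ⊕ 106 = 36.
C[5]: S = E(K, 106) = 7; 38 ⊕ 7 = 33.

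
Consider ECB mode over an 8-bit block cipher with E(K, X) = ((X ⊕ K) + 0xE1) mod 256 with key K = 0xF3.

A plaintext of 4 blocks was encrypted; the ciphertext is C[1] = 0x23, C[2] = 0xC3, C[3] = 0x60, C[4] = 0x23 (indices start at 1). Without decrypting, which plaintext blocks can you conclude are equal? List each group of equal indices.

ECB encrypts each block independently with the same key, so equal ciphertext blocks imply equal plaintext blocks.
C[1] = C[4] = 0x23, so P[1] = P[4].

P[1] = P[4]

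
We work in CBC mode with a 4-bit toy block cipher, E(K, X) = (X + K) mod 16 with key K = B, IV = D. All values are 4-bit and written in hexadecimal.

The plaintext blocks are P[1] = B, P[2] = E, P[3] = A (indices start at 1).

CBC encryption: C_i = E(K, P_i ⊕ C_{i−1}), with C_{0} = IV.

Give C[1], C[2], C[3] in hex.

C[1] = 1, C[2] = A, C[3] = B

C[1]: P[1] ⊕ D = 6; E(K, 6) = 1.
C[2]: P[2] ⊕ 1 = F; E(K, F) = A.
C[3]: P[3] ⊕ A = 0; E(K, 0) = B.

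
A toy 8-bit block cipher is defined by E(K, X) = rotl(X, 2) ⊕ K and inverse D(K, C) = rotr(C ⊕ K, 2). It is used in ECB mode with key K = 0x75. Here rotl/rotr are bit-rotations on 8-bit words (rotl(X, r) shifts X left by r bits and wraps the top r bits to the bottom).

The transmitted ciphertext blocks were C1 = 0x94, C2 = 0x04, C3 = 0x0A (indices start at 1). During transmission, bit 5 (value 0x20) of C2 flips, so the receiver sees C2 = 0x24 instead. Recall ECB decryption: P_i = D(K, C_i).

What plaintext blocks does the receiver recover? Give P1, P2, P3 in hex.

P1 = 0x78, P2 = 0x54, P3 = 0xDF

Only C2 changed, to 0x24. In ECB, a change in C_i affects only P_i. Decrypting the received ciphertext:
P1: D(K, 0x94) = 0x78.
P2: D(K, 0x24) = 0x54.
P3: D(K, 0x0A) = 0xDF.
Blocks that differ from the original plaintext: P2.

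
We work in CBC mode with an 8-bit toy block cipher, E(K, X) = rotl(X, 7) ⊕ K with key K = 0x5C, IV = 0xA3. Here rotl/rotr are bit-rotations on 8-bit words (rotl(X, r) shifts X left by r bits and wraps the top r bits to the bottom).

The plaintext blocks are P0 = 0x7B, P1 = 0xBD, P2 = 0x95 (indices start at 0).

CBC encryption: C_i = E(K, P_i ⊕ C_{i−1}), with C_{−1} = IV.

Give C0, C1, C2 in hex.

C0 = 0x30, C1 = 0x9A, C2 = 0xDB

C0: P0 ⊕ 0xA3 = 0xD8; E(K, 0xD8) = 0x30.
C1: P1 ⊕ 0x30 = 0x8D; E(K, 0x8D) = 0x9A.
C2: P2 ⊕ 0x9A = 0x0F; E(K, 0x0F) = 0xDB.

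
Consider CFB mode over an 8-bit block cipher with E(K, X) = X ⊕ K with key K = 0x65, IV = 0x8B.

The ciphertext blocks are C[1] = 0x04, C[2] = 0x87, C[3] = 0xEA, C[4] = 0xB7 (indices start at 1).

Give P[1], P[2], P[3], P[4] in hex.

P[1] = 0xEA, P[2] = 0xE6, P[3] = 0x08, P[4] = 0x38

CFB decryption: P_i = C_i ⊕ E(K, C_{i−1}), with C_{0} = IV.
P[1]: E(K, 0x8B) = 0xEE; 0x04 ⊕ 0xEE = 0xEA.
P[2]: E(K, 0x04) = 0x61; 0x87 ⊕ 0x61 = 0xE6.
P[3]: E(K, 0x87) = 0xE2; 0xEA ⊕ 0xE2 = 0x08.
P[4]: E(K, 0xEA) = 0x8F; 0xB7 ⊕ 0x8F = 0x38.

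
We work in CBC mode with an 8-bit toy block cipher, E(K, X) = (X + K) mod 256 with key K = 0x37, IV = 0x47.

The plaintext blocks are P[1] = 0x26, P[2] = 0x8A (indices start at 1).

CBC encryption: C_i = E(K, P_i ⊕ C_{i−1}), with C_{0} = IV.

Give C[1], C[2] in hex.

C[1] = 0x98, C[2] = 0x49

C[1]: P[1] ⊕ 0x47 = 0x61; E(K, 0x61) = 0x98.
C[2]: P[2] ⊕ 0x98 = 0x12; E(K, 0x12) = 0x49.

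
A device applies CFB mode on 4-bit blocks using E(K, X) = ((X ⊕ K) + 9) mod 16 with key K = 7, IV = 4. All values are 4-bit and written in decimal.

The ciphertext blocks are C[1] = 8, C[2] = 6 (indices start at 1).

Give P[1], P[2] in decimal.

CFB decryption: P_i = C_i ⊕ E(K, C_{i−1}), with C_{0} = IV.
P[1]: E(K, 4) = 12; 8 ⊕ 12 = 4.
P[2]: E(K, 8) = 8; 6 ⊕ 8 = 14.

P[1] = 4, P[2] = 14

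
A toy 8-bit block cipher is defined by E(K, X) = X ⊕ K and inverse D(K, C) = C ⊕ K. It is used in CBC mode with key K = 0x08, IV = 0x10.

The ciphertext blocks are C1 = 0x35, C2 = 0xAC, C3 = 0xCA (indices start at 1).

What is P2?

P2 = 0x91

CBC decryption: P_i = D(K, C_i) ⊕ C_{i−1}, with C_{0} = IV.
P2: D(K, 0xAC) = 0xA4; 0xA4 ⊕ 0x35 = 0x91.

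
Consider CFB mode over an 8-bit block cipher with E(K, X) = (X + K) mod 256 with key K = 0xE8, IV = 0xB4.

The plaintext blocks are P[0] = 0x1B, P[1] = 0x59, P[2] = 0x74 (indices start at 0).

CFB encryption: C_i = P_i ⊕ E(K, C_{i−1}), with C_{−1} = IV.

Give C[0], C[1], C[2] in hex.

C[0] = 0x87, C[1] = 0x36, C[2] = 0x6A

C[0]: E(K, 0xB4) = 0x9C; 0x1B ⊕ 0x9C = 0x87.
C[1]: E(K, 0x87) = 0x6F; 0x59 ⊕ 0x6F = 0x36.
C[2]: E(K, 0x36) = 0x1E; 0x74 ⊕ 0x1E = 0x6A.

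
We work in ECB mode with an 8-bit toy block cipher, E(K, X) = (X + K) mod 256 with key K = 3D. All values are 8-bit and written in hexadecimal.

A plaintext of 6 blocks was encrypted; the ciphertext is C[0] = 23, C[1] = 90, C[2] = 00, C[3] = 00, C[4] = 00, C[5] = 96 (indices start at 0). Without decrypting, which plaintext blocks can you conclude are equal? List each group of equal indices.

P[2] = P[3] = P[4]

ECB encrypts each block independently with the same key, so equal ciphertext blocks imply equal plaintext blocks.
C[2] = C[3] = C[4] = 00, so P[2] = P[3] = P[4].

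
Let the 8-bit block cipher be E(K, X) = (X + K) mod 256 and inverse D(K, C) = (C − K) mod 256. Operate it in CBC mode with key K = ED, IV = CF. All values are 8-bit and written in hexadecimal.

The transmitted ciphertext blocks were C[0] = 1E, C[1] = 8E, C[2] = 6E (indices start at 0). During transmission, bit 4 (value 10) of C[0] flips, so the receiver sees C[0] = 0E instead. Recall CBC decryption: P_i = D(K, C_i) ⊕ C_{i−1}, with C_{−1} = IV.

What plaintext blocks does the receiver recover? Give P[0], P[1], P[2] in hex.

Only C[0] changed, to 0E. In CBC, a change in C_i garbles P_i and flips the same bit in P_{i+1}. Decrypting the received ciphertext:
P[0]: D(K, 0E) = 21; 21 ⊕ CF = EE.
P[1]: D(K, 8E) = A1; A1 ⊕ 0E = AF.
P[2]: D(K, 6E) = 81; 81 ⊕ 8E = 0F.
Blocks that differ from the original plaintext: P[0], P[1].

P[0] = EE, P[1] = AF, P[2] = 0F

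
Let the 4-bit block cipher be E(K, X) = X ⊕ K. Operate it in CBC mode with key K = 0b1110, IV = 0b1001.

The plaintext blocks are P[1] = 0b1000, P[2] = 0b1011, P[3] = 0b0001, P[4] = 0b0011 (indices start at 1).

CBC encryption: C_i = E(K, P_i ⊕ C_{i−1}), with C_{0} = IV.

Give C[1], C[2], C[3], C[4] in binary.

C[1] = 0b1111, C[2] = 0b1010, C[3] = 0b0101, C[4] = 0b1000

C[1]: P[1] ⊕ 0b1001 = 0b0001; E(K, 0b0001) = 0b1111.
C[2]: P[2] ⊕ 0b1111 = 0b0100; E(K, 0b0100) = 0b1010.
C[3]: P[3] ⊕ 0b1010 = 0b1011; E(K, 0b1011) = 0b0101.
C[4]: P[4] ⊕ 0b0101 = 0b0110; E(K, 0b0110) = 0b1000.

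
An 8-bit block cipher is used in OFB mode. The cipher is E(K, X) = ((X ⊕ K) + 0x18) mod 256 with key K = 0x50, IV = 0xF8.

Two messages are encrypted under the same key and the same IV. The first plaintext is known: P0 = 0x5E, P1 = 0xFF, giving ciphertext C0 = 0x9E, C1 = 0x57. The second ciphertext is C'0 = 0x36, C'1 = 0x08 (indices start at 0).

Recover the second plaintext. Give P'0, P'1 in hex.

In OFB with a reused IV, both messages share the same keystream S_i, so C_i ⊕ C'_i = P_i ⊕ P'_i and thus P'_i = P_i ⊕ C_i ⊕ C'_i.
P'0: 0x5E ⊕ 0x9E ⊕ 0x36 = 0xF6.
P'1: 0xFF ⊕ 0x57 ⊕ 0x08 = 0xA0.

P'0 = 0xF6, P'1 = 0xA0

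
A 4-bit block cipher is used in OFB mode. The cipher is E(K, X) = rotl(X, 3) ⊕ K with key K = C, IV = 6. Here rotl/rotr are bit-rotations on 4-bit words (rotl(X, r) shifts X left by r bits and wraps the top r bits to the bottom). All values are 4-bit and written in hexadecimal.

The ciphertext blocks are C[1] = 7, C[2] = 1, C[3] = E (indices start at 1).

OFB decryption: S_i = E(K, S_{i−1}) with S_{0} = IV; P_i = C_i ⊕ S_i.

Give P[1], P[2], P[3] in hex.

P[1]: S = E(K, 6) = F; 7 ⊕ F = 8.
P[2]: S = E(K, F) = 3; 1 ⊕ 3 = 2.
P[3]: S = E(K, 3) = 5; E ⊕ 5 = B.

P[1] = 8, P[2] = 2, P[3] = B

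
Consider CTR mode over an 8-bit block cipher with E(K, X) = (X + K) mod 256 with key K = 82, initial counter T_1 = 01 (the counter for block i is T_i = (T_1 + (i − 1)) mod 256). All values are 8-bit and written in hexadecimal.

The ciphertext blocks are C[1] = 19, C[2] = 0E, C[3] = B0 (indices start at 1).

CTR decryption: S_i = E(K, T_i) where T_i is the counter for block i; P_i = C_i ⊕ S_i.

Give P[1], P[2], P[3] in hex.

P[1] = 9A, P[2] = 8A, P[3] = 35

P[1]: T = 01, S = E(K, T) = 83; 19 ⊕ 83 = 9A.
P[2]: T = 02, S = E(K, T) = 84; 0E ⊕ 84 = 8A.
P[3]: T = 03, S = E(K, T) = 85; B0 ⊕ 85 = 35.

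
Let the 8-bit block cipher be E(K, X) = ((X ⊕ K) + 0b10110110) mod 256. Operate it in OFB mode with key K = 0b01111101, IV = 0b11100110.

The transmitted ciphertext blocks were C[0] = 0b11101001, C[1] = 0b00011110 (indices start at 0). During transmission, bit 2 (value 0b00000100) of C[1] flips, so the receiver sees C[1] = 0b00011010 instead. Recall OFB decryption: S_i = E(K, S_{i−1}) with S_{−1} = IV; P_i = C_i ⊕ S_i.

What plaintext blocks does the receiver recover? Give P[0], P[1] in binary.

Only C[1] changed, to 0b00011010. In OFB, a change in C_i flips the same bit in P_i only; the keystream is unaffected. Decrypting the received ciphertext:
P[0]: S = E(K, 0b11100110) = 0b01010001; 0b11101001 ⊕ 0b01010001 = 0b10111000.
P[1]: S = E(K, 0b01010001) = 0b11100010; 0b00011010 ⊕ 0b11100010 = 0b11111000.
Blocks that differ from the original plaintext: P[1].

P[0] = 0b10111000, P[1] = 0b11111000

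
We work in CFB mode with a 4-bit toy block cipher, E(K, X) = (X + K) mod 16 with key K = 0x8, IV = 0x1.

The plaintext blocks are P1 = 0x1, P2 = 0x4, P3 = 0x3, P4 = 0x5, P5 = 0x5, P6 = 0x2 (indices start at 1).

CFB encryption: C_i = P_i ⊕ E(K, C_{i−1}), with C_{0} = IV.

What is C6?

C1: E(K, 0x1) = 0x9; 0x1 ⊕ 0x9 = 0x8.
C2: E(K, 0x8) = 0x0; 0x4 ⊕ 0x0 = 0x4.
C3: E(K, 0x4) = 0xC; 0x3 ⊕ 0xC = 0xF.
C4: E(K, 0xF) = 0x7; 0x5 ⊕ 0x7 = 0x2.
C5: E(K, 0x2) = 0xA; 0x5 ⊕ 0xA = 0xF.
C6: E(K, 0xF) = 0x7; 0x2 ⊕ 0x7 = 0x5.

C6 = 0x5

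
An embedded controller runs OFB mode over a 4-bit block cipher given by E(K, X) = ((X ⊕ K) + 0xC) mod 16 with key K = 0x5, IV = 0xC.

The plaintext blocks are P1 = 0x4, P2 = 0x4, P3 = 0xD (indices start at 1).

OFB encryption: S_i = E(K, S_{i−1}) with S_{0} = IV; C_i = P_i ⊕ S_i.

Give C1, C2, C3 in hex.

C1: S = E(K, 0xC) = 0x5; 0x4 ⊕ 0x5 = 0x1.
C2: S = E(K, 0x5) = 0xC; 0x4 ⊕ 0xC = 0x8.
C3: S = E(K, 0xC) = 0x5; 0xD ⊕ 0x5 = 0x8.

C1 = 0x1, C2 = 0x8, C3 = 0x8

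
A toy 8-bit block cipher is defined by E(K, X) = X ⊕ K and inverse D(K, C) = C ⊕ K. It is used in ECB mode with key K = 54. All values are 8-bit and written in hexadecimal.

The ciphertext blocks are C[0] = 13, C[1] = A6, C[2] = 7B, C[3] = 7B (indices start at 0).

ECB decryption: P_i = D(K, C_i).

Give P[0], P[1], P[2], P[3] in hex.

P[0] = 47, P[1] = F2, P[2] = 2F, P[3] = 2F

P[0]: D(K, 13) = 47.
P[1]: D(K, A6) = F2.
P[2]: D(K, 7B) = 2F.
P[3]: D(K, 7B) = 2F.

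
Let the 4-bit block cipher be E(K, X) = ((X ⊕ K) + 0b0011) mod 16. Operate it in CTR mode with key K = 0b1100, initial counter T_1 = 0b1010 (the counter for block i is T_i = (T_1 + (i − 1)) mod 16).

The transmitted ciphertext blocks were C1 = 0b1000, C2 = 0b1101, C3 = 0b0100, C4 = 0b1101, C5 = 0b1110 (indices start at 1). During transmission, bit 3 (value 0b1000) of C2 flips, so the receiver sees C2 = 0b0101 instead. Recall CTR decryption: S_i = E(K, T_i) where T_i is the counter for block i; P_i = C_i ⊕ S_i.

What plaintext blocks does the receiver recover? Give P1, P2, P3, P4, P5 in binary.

Only C2 changed, to 0b0101. In CTR, a change in C_i flips the same bit in P_i only; the keystream is unaffected. Decrypting the received ciphertext:
P1: T = 0b1010, S = E(K, T) = 0b1001; 0b1000 ⊕ 0b1001 = 0b0001.
P2: T = 0b1011, S = E(K, T) = 0b1010; 0b0101 ⊕ 0b1010 = 0b1111.
P3: T = 0b1100, S = E(K, T) = 0b0011; 0b0100 ⊕ 0b0011 = 0b0111.
P4: T = 0b1101, S = E(K, T) = 0b0100; 0b1101 ⊕ 0b0100 = 0b1001.
P5: T = 0b1110, S = E(K, T) = 0b0101; 0b1110 ⊕ 0b0101 = 0b1011.
Blocks that differ from the original plaintext: P2.

P1 = 0b0001, P2 = 0b1111, P3 = 0b0111, P4 = 0b1001, P5 = 0b1011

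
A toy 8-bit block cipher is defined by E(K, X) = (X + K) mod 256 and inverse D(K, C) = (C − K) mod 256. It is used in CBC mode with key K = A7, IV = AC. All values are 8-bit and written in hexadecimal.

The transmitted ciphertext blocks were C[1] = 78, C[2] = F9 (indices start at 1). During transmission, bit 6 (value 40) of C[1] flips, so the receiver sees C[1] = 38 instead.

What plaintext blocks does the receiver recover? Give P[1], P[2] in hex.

P[1] = 3D, P[2] = 6A

CBC decryption: P_i = D(K, C_i) ⊕ C_{i−1}, with C_{0} = IV.
Only C[1] changed, to 38. In CBC, a change in C_i garbles P_i and flips the same bit in P_{i+1}. Decrypting the received ciphertext:
P[1]: D(K, 38) = 91; 91 ⊕ AC = 3D.
P[2]: D(K, F9) = 52; 52 ⊕ 38 = 6A.
Blocks that differ from the original plaintext: P[1], P[2].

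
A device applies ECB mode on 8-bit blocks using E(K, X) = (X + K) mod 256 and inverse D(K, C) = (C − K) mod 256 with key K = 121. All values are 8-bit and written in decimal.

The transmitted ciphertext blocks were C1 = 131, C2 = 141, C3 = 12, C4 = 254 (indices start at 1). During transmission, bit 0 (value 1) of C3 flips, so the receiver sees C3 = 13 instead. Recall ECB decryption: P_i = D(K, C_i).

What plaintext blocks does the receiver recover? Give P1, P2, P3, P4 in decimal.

P1 = 10, P2 = 20, P3 = 148, P4 = 133

Only C3 changed, to 13. In ECB, a change in C_i affects only P_i. Decrypting the received ciphertext:
P1: D(K, 131) = 10.
P2: D(K, 141) = 20.
P3: D(K, 13) = 148.
P4: D(K, 254) = 133.
Blocks that differ from the original plaintext: P3.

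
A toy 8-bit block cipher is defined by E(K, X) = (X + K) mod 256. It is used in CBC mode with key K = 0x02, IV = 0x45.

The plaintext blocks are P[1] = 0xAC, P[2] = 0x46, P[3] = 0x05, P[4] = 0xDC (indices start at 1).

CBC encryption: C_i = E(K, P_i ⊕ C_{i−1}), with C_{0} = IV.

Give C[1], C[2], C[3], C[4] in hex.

C[1]: P[1] ⊕ 0x45 = 0xE9; E(K, 0xE9) = 0xEB.
C[2]: P[2] ⊕ 0xEB = 0xAD; E(K, 0xAD) = 0xAF.
C[3]: P[3] ⊕ 0xAF = 0xAA; E(K, 0xAA) = 0xAC.
C[4]: P[4] ⊕ 0xAC = 0x70; E(K, 0x70) = 0x72.

C[1] = 0xEB, C[2] = 0xAF, C[3] = 0xAC, C[4] = 0x72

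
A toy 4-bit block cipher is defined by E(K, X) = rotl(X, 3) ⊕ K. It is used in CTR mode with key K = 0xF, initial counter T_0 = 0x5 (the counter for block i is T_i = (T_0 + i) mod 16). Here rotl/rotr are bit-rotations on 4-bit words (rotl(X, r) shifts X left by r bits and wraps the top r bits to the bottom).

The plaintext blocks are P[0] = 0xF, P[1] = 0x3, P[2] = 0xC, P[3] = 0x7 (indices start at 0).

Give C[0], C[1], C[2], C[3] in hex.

C[0] = 0xA, C[1] = 0xF, C[2] = 0x8, C[3] = 0xC

CTR encryption: S_i = E(K, T_i) where T_i is the counter for block i; C_i = P_i ⊕ S_i.
C[0]: T = 0x5, S = E(K, T) = 0x5; 0xF ⊕ 0x5 = 0xA.
C[1]: T = 0x6, S = E(K, T) = 0xC; 0x3 ⊕ 0xC = 0xF.
C[2]: T = 0x7, S = E(K, T) = 0x4; 0xC ⊕ 0x4 = 0x8.
C[3]: T = 0x8, S = E(K, T) = 0xB; 0x7 ⊕ 0xB = 0xC.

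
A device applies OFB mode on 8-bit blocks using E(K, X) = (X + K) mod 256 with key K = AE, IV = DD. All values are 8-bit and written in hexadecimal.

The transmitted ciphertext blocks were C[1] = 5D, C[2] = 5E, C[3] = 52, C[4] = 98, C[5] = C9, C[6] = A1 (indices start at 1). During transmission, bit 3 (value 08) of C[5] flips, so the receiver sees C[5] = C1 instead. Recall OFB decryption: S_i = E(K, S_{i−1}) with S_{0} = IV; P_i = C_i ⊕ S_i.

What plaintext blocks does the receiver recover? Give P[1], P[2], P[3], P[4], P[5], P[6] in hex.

P[1] = D6, P[2] = 67, P[3] = B5, P[4] = 0D, P[5] = 82, P[6] = 50

Only C[5] changed, to C1. In OFB, a change in C_i flips the same bit in P_i only; the keystream is unaffected. Decrypting the received ciphertext:
P[1]: S = E(K, DD) = 8B; 5D ⊕ 8B = D6.
P[2]: S = E(K, 8B) = 39; 5E ⊕ 39 = 67.
P[3]: S = E(K, 39) = E7; 52 ⊕ E7 = B5.
P[4]: S = E(K, E7) = 95; 98 ⊕ 95 = 0D.
P[5]: S = E(K, 95) = 43; C1 ⊕ 43 = 82.
P[6]: S = E(K, 43) = F1; A1 ⊕ F1 = 50.
Blocks that differ from the original plaintext: P[5].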